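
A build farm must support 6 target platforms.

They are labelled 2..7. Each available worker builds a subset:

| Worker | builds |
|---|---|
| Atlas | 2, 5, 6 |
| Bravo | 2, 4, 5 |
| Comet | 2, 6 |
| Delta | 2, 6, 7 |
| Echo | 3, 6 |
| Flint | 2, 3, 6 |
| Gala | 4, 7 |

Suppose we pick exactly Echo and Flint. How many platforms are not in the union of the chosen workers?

Union of Echo, Flint = {2, 3, 6}.
Not covered: 4, 5, 7 — 3 platforms.

3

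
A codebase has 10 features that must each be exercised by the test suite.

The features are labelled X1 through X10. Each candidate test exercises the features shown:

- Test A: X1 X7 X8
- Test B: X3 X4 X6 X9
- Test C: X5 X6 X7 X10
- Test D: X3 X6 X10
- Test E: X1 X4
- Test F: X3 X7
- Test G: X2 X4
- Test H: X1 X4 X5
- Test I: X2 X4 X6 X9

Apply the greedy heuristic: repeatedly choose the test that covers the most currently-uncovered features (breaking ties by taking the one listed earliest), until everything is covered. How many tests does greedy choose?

Greedy: pick B (covers 4 new) → pick A (covers 3 new) → pick C (covers 2 new) → pick G (covers 1 new). Total picks: 4.

4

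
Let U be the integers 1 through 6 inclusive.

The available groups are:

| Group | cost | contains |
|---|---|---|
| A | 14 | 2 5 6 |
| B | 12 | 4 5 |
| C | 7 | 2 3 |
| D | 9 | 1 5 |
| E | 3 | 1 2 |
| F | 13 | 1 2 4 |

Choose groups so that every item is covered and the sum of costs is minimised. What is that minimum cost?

34

A, C, F together cover every item (A ∪ C ∪ F = {1, 2, 3, 4, 5, 6}); total cost 14 + 7 + 13 = 34.
The greedy pick E, B, C, A costs 36; no covering selection beats 34.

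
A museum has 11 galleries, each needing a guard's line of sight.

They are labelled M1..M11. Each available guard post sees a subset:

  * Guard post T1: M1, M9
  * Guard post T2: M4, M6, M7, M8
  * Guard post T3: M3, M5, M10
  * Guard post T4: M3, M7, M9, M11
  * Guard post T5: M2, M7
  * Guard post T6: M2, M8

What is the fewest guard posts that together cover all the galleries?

5

T1 and T2 and T3 and T4 and T5 together: T1 ∪ T2 ∪ T3 ∪ T4 ∪ T5 = {M1, M2, M3, M4, M5, M6, M7, M8, M9, M10, M11} — every gallery is covered.
No 4 of the 6 guard posts cover everything (all 15 combinations miss at least one gallery), so 5 is optimal.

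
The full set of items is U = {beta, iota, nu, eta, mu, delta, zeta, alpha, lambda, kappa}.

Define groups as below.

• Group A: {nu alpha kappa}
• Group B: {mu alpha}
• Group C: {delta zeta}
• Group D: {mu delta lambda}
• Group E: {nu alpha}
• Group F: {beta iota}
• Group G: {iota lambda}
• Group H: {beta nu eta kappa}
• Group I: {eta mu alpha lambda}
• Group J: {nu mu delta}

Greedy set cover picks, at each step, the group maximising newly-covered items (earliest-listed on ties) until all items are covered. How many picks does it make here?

Greedy: pick H (covers 4 new) → pick D (covers 3 new) → pick A (covers 1 new) → pick C (covers 1 new) → pick F (covers 1 new). Total picks: 5.
(The true minimum cover uses only 4 groups, so greedy is not optimal here.)

5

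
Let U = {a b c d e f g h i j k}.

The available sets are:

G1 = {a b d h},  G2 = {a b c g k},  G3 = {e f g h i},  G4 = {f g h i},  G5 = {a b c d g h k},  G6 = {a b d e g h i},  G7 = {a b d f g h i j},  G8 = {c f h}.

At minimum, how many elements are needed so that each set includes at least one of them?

The 2 elements {a, f} hit every set.
No single element lies in every set, so at least 2 are needed and 2 is optimal.

2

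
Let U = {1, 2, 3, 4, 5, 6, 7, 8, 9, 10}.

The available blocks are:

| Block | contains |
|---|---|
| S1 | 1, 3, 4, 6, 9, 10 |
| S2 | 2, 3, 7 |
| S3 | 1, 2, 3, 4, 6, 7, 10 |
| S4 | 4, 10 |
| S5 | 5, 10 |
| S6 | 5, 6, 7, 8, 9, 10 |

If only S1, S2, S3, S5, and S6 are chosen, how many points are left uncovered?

Union of S1, S2, S3, S5, S6 = {1, 2, 3, 4, 5, 6, 7, 8, 9, 10} — that's every point, so 0 are uncovered.

0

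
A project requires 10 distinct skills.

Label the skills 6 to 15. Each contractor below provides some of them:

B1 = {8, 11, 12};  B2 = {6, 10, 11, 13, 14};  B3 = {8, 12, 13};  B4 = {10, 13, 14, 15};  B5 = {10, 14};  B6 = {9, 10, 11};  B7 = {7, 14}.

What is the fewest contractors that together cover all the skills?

Take {B2, B3, B4, B6, B7}. Their union is {6, 7, 8, 9, 10, 11, 12, 13, 14, 15}, which is all 10 skills.
No 4 of the 7 contractors cover everything (all 35 combinations miss at least one skill), so 5 is optimal.

5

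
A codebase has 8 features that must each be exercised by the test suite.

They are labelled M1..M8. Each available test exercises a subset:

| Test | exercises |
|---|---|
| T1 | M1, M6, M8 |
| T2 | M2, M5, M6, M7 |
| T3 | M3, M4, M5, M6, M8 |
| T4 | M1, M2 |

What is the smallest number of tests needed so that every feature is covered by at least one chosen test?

3

Take {T2, T3, T4}. Their union is {M1, M2, M3, M4, M5, M6, M7, M8}, which is all 8 features.
Only T3 contains M3, so T3 is forced; the remaining 3 features need at least 2 more tests (each remaining test adds at most 2) — so at least 3 tests are needed, and 3 is optimal.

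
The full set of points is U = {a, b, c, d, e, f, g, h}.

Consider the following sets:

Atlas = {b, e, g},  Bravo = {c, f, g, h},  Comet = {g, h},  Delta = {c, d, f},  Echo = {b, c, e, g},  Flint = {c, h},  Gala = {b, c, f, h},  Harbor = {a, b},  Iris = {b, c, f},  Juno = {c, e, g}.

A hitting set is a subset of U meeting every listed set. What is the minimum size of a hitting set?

3

Take T = {b, c, h}. Each listed set contains at least one of these, so T is a hitting set of size 3.
The sets Comet, Delta, Harbor are pairwise disjoint, so any hitting set needs a separate point for each — at least 3. Hence 3 is optimal.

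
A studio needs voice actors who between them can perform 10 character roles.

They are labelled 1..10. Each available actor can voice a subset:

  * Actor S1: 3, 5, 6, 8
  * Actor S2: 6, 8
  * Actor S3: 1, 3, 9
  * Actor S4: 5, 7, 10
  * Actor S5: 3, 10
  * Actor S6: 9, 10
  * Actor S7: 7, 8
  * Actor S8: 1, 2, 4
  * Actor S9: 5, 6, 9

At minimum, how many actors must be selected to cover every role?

4

S1 and S4 and S8 and S9 together: S1 ∪ S4 ∪ S8 ∪ S9 = {1, 2, 3, 4, 5, 6, 7, 8, 9, 10} — every role is covered.
No 3 of the 9 actors cover everything (all 84 combinations miss at least one role), so 4 is optimal.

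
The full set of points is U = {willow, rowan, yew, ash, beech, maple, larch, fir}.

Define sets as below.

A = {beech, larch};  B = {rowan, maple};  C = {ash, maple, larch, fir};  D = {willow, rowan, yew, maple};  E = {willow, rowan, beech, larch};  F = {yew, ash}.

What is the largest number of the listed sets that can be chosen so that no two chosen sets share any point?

A, B, F are pairwise disjoint (A={beech,larch}; B={rowan,maple}; F={yew,ash}).
Every remaining set overlaps one of these, and no 4 of the listed sets are pairwise disjoint, so 3 is the maximum.

3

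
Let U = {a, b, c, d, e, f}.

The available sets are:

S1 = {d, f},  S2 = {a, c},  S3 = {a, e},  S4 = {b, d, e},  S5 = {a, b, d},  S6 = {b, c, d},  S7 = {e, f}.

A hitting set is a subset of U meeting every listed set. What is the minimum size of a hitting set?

3

The 3 items {a, d, e} hit every set.
No choice of 2 items meets every set, so 3 is the minimum.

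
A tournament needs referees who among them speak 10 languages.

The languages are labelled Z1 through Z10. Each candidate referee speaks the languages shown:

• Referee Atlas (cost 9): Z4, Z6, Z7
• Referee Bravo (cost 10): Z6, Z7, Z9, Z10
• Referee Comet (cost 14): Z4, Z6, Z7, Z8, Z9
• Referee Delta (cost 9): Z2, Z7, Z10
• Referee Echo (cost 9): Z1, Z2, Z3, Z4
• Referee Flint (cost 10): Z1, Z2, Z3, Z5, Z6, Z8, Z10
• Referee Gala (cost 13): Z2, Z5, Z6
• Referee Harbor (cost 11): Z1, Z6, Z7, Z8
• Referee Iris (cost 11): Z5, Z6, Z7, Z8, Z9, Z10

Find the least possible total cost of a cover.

20

Echo, Iris together cover every language (Echo ∪ Iris = {Z1, Z2, Z3, Z4, Z5, Z6, Z7, Z8, Z9, Z10}); total cost 9 + 11 = 20.
The greedy pick Flint, Atlas, Bravo costs 29; no covering selection beats 20.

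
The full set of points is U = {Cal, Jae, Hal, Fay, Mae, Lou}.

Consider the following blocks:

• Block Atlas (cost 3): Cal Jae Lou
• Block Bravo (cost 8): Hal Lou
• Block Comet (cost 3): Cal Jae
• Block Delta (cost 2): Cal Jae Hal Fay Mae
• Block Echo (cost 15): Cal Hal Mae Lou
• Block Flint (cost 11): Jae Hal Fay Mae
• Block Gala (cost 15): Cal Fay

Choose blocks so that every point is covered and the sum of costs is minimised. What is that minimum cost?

Atlas, Delta together cover every point (Atlas ∪ Delta = {Cal, Jae, Hal, Fay, Mae, Lou}); total cost 3 + 2 = 5.
No covering selection has total cost below 5.

5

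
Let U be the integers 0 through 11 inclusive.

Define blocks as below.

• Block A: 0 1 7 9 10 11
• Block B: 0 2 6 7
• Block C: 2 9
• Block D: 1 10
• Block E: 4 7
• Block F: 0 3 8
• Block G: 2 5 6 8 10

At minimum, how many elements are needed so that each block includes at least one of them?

H = {1, 7, 8, 9} meets every block (each contains at least one member of H), and |H| = 4.
The blocks C, D, E, F are pairwise disjoint, so any hitting set needs a separate element for each — at least 4. Hence 4 is optimal.

4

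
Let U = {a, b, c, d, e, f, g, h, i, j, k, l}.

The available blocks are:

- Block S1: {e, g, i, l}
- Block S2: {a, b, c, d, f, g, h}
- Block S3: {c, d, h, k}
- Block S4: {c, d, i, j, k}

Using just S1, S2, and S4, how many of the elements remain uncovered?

Union of S1, S2, S4 = {a, b, c, d, e, f, g, h, i, j, k, l} — that's every element, so 0 are uncovered.

0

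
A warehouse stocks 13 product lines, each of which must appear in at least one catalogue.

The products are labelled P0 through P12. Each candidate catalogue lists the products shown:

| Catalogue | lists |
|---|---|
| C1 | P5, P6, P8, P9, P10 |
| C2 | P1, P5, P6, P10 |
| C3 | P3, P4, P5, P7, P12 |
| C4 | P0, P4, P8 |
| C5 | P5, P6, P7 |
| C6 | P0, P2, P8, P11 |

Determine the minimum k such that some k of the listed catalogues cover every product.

4

Take {C1, C2, C3, C6}. Their union is {P0, P1, P2, P3, P4, P5, P6, P7, P8, P9, P10, P11, P12}, which is all 13 products.
Only C2 contains P1, so C2 is forced; the remaining 9 products need at least 3 more catalogues (each remaining catalogue adds at most 4) — so at least 4 catalogues are needed, and 4 is optimal.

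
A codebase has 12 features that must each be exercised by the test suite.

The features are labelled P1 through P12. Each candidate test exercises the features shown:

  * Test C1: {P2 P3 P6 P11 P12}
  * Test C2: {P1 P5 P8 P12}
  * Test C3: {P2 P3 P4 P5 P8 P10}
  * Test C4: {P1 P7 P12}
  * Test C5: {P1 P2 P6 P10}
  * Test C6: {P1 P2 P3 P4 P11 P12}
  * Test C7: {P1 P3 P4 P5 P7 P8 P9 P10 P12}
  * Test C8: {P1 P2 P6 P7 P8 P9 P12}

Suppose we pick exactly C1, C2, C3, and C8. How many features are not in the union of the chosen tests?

0

Union of C1, C2, C3, C8 = {P1, P2, P3, P4, P5, P6, P7, P8, P9, P10, P11, P12} — that's every feature, so 0 are uncovered.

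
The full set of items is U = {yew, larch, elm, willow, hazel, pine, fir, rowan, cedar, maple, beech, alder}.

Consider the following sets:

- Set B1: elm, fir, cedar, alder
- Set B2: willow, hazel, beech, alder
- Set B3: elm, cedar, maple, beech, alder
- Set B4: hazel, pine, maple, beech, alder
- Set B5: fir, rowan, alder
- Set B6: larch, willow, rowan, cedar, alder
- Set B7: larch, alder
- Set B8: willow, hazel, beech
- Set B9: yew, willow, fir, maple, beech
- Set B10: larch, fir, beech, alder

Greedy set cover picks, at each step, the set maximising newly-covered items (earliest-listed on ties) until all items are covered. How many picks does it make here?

4

Greedy: pick B3 (covers 5 new) → pick B6 (covers 3 new) → pick B4 (covers 2 new) → pick B9 (covers 2 new). Total picks: 4.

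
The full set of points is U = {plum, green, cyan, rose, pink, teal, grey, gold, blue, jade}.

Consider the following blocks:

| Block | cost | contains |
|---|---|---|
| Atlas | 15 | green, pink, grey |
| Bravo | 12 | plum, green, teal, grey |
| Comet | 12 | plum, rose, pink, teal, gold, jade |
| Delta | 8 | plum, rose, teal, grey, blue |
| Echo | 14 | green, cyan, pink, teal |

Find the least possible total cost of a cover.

Comet, Delta, Echo together cover every point (Comet ∪ Delta ∪ Echo = {plum, green, cyan, rose, pink, teal, grey, gold, blue, jade}); total cost 12 + 8 + 14 = 34.
No covering selection has total cost below 34.

34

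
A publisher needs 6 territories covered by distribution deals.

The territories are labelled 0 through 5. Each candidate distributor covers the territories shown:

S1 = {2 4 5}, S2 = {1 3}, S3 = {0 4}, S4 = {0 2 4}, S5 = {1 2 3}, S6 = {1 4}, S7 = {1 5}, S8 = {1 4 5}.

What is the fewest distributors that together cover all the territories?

3

S1 and S2 and S3 together: S1 ∪ S2 ∪ S3 = {0, 1, 2, 3, 4, 5} — every territory is covered.
No 2 of the 8 distributors cover everything (all 28 combinations miss at least one territory), so 3 is optimal.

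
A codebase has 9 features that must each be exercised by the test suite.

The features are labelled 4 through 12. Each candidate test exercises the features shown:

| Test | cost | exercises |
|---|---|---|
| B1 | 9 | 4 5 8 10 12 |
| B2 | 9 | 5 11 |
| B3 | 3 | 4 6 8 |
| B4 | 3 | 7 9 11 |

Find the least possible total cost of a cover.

15

B1, B3, B4 together cover every feature (B1 ∪ B3 ∪ B4 = {4, 5, 6, 7, 8, 9, 10, 11, 12}); total cost 9 + 3 + 3 = 15.
No covering selection has total cost below 15.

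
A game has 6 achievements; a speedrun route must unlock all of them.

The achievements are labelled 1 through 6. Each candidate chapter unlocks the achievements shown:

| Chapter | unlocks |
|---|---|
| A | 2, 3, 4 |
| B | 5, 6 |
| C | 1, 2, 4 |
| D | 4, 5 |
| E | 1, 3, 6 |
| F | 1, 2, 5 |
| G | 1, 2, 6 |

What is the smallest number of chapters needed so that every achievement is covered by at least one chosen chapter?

Take {A, E, F}. Their union is {1, 2, 3, 4, 5, 6}, which is all 6 achievements.
No 2 of the 7 chapters cover everything (all 21 combinations miss at least one achievement), so 3 is optimal.

3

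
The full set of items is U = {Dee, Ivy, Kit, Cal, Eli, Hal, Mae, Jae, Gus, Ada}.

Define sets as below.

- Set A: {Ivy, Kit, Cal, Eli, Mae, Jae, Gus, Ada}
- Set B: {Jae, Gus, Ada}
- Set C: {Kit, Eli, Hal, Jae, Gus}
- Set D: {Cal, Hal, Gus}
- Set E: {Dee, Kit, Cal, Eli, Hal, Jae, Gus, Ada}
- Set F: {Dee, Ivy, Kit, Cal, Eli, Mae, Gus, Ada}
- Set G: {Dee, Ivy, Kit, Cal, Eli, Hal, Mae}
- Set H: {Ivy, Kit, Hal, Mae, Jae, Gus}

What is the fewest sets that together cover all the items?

2

A and E together: A ∪ E = {Dee, Ivy, Kit, Cal, Eli, Hal, Mae, Jae, Gus, Ada} — every item is covered.
No single set has all 10 items (the largest, A, has 8), so 2 is optimal.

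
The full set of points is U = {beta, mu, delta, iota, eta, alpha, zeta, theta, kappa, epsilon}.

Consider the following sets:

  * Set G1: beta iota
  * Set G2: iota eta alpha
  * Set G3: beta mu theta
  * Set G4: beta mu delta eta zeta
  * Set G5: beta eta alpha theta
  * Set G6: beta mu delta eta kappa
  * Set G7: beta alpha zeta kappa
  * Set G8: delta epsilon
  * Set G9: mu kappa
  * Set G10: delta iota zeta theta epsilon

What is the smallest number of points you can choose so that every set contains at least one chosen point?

4

Take H = {mu, iota, alpha, epsilon}. Each listed set contains at least one of these, so H is a hitting set of size 4.
No choice of 3 points meets every set, so 4 is the minimum.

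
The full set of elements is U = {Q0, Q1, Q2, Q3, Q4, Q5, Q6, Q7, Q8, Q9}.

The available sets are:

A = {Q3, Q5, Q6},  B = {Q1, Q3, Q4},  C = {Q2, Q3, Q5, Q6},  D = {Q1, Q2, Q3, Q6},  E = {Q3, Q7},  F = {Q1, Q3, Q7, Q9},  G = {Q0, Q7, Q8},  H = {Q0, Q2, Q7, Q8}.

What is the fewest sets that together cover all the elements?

B, C, F, and G cover everything between them: the union {Q0, Q1, Q2, Q3, Q4, Q5, Q6, Q7, Q8, Q9} is all of U.
No 3 of the 8 sets cover everything (all 56 combinations miss at least one element), so 4 is optimal.

4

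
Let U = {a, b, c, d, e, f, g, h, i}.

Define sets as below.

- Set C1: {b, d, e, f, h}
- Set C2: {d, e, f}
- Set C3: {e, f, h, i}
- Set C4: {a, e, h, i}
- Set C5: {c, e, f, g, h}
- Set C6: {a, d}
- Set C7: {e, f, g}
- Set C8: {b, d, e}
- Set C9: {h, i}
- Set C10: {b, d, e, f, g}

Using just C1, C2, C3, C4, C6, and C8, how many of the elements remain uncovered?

2

Union of C1, C2, C3, C4, C6, C8 = {a, b, d, e, f, h, i}.
Not covered: c, g — 2 elements.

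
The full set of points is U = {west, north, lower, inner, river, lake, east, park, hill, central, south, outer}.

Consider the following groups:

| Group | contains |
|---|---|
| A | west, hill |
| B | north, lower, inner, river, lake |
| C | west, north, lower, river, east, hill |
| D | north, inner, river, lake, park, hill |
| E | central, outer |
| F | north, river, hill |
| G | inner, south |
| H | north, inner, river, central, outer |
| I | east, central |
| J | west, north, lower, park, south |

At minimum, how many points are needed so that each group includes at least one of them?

4

The 4 points {west, north, inner, central} hit every group.
No choice of 3 points meets every group, so 4 is the minimum.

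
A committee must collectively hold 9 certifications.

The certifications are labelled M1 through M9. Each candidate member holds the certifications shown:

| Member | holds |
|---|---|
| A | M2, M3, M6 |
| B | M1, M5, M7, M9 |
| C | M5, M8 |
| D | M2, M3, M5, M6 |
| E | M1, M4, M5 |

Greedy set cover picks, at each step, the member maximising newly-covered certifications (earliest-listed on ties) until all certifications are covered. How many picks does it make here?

4

Greedy: pick B (covers 4 new) → pick A (covers 3 new) → pick C (covers 1 new) → pick E (covers 1 new). Total picks: 4.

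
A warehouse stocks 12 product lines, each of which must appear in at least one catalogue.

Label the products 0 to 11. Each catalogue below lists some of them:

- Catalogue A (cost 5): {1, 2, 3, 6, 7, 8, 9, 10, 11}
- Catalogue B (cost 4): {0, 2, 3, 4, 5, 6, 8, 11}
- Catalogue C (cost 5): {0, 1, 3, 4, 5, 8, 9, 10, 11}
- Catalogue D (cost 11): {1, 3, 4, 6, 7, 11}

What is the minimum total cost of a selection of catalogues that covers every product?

9

A, B together cover every product (A ∪ B = {0, 1, 2, 3, 4, 5, 6, 7, 8, 9, 10, 11}); total cost 5 + 4 = 9.
No covering selection has total cost below 9.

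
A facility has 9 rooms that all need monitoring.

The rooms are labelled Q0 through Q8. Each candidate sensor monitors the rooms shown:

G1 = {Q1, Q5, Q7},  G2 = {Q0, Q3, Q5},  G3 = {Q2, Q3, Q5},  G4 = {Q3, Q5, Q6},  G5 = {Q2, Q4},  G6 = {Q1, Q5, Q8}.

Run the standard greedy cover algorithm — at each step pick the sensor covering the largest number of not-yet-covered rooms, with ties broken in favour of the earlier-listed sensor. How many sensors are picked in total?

Greedy: pick G1 (covers 3 new) → pick G2 (covers 2 new) → pick G5 (covers 2 new) → pick G4 (covers 1 new) → pick G6 (covers 1 new). Total picks: 5.

5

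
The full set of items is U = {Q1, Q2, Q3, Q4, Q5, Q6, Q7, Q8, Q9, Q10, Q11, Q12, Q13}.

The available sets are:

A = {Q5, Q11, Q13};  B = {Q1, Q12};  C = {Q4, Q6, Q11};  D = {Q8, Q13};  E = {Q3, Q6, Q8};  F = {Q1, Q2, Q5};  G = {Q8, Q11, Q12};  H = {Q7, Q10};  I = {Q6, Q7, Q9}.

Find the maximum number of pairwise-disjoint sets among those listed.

C, D, F, H are pairwise disjoint (C={Q4,Q6,Q11}; D={Q8,Q13}; F={Q1,Q2,Q5}; H={Q7,Q10}).
Every remaining set overlaps one of these, and no 5 of the listed sets are pairwise disjoint, so 4 is the maximum.

4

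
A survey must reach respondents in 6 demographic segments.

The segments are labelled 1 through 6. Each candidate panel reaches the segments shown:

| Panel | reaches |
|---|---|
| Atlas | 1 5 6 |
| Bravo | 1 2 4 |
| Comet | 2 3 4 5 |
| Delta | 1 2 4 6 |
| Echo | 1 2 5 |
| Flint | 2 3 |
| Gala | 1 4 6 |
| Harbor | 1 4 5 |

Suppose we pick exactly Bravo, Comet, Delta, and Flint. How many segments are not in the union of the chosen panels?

0

Union of Bravo, Comet, Delta, Flint = {1, 2, 3, 4, 5, 6} — that's every segment, so 0 are uncovered.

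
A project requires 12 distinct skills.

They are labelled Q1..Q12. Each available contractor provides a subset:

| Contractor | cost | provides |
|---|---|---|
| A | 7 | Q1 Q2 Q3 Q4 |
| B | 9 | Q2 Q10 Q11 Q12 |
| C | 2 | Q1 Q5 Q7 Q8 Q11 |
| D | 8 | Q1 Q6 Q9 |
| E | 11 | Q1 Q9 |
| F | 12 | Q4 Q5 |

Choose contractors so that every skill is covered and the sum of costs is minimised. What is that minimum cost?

26

A, B, C, D together cover every skill (A ∪ B ∪ C ∪ D = {Q1, Q2, Q3, Q4, Q5, Q6, Q7, Q8, Q9, Q10, Q11, Q12}); total cost 7 + 9 + 2 + 8 = 26.
No covering selection has total cost below 26.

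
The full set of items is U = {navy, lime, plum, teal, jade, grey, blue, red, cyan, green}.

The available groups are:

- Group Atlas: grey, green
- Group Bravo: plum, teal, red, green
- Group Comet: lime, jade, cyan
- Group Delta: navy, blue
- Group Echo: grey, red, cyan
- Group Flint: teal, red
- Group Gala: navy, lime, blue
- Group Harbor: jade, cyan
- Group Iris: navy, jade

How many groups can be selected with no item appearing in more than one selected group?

Atlas, Flint, Gala, Harbor are pairwise disjoint (Atlas={grey,green}; Flint={teal,red}; Gala={navy,lime,blue}; Harbor={jade,cyan}).
Every remaining group overlaps one of these, and no 5 of the listed groups are pairwise disjoint, so 4 is the maximum.

4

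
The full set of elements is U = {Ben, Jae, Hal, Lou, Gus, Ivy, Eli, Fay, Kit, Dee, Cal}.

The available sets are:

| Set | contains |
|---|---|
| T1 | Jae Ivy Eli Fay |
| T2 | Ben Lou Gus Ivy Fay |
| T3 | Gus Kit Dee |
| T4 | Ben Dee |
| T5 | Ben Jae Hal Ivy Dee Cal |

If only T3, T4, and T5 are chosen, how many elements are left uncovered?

Union of T3, T4, T5 = {Ben, Jae, Hal, Gus, Ivy, Kit, Dee, Cal}.
Not covered: Lou, Eli, Fay — 3 elements.

3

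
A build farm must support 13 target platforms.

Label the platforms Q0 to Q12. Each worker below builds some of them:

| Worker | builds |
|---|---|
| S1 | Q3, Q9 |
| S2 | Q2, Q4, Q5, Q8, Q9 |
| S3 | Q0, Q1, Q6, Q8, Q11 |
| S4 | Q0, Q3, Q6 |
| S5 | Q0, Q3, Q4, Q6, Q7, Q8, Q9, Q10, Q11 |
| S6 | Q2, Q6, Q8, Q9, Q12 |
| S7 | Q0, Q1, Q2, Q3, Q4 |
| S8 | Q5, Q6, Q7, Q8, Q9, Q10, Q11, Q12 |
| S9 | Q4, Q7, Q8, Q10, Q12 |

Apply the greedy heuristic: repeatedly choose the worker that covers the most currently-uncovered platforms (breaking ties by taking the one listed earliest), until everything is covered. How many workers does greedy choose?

4

Greedy: pick S5 (covers 9 new) → pick S2 (covers 2 new) → pick S3 (covers 1 new) → pick S6 (covers 1 new). Total picks: 4.
(The true minimum cover uses only 2 workers, so greedy is not optimal here.)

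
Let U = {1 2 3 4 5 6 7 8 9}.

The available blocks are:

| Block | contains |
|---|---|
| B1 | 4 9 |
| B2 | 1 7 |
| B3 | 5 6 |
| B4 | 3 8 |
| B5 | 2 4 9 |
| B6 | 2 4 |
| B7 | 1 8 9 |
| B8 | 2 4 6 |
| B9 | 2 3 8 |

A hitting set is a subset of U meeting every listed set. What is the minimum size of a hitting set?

The 4 elements {1, 4, 6, 8} hit every block.
The blocks B1, B2, B3, B4 are pairwise disjoint, so any hitting set needs a separate element for each — at least 4. Hence 4 is optimal.

4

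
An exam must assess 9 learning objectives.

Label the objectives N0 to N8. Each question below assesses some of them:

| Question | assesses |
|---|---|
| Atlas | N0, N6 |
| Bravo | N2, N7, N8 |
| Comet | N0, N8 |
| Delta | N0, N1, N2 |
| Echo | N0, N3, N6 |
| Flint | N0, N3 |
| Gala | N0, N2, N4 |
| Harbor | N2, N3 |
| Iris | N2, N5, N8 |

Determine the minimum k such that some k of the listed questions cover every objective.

5

Bravo and Delta and Echo and Gala and Iris together: Bravo ∪ Delta ∪ Echo ∪ Gala ∪ Iris = {N0, N1, N2, N3, N4, N5, N6, N7, N8} — every objective is covered.
No 4 of the 9 questions cover everything (all 126 combinations miss at least one objective), so 5 is optimal.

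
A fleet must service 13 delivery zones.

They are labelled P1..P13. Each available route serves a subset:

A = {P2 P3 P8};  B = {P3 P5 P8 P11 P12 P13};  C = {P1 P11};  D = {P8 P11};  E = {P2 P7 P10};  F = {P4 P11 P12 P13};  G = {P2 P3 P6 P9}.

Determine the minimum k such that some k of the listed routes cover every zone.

Take {B, C, E, F, G}. Their union is {P1, P2, P3, P4, P5, P6, P7, P8, P9, P10, P11, P12, P13}, which is all 13 zones.
No 4 of the 7 routes cover everything (all 35 combinations miss at least one zone), so 5 is optimal.

5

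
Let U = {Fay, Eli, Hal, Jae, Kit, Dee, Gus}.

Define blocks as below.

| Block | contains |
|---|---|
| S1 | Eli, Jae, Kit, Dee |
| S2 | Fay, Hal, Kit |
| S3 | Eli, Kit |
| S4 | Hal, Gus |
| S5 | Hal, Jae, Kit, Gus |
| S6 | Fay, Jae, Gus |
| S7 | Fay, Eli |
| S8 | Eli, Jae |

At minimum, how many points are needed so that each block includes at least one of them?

3

The 3 points {Fay, Eli, Hal} hit every block.
No choice of 2 points meets every block, so 3 is the minimum.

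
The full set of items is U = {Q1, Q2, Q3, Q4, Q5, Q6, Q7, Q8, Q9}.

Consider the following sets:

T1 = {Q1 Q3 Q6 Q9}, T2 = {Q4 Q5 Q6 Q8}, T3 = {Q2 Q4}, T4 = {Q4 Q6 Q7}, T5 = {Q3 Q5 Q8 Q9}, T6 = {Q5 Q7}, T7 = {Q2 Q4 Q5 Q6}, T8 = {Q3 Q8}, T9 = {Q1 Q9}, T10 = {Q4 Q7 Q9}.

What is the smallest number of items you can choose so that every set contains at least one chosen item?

H = {Q3, Q4, Q7, Q9} meets every set (each contains at least one member of H), and |H| = 4.
The sets T3, T6, T8, T9 are pairwise disjoint, so any hitting set needs a separate item for each — at least 4. Hence 4 is optimal.

4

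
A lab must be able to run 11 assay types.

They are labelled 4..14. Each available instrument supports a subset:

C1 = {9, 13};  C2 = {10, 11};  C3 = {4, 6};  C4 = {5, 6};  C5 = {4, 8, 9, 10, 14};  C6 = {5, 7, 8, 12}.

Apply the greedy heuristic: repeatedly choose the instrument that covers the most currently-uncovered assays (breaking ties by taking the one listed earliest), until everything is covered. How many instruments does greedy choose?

5

Greedy: pick C5 (covers 5 new) → pick C6 (covers 3 new) → pick C1 (covers 1 new) → pick C2 (covers 1 new) → pick C3 (covers 1 new). Total picks: 5.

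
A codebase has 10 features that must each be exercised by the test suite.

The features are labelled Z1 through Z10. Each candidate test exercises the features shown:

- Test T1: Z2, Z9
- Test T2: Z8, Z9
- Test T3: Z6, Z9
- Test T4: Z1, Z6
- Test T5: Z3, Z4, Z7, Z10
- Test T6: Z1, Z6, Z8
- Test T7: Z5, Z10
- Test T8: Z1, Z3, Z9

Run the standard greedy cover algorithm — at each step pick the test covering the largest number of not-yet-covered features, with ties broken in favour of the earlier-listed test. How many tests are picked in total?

4

Greedy: pick T5 (covers 4 new) → pick T6 (covers 3 new) → pick T1 (covers 2 new) → pick T7 (covers 1 new). Total picks: 4.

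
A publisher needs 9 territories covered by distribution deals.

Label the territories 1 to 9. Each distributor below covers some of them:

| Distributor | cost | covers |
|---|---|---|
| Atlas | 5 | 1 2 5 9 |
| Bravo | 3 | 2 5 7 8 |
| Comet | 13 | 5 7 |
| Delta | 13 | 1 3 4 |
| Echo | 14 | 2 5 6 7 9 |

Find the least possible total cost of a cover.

Bravo, Delta, Echo together cover every territory (Bravo ∪ Delta ∪ Echo = {1, 2, 3, 4, 5, 6, 7, 8, 9}); total cost 3 + 13 + 14 = 30.
The greedy pick Bravo, Atlas, Delta, Echo costs 35; no covering selection beats 30.

30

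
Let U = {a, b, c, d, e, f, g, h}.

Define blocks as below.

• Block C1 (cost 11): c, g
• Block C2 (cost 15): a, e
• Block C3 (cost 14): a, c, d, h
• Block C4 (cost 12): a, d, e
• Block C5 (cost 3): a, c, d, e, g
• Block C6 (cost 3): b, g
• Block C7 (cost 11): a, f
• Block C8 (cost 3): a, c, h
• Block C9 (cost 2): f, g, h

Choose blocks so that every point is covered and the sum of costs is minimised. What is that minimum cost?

8

C5, C6, C9 together cover every point (C5 ∪ C6 ∪ C9 = {a, b, c, d, e, f, g, h}); total cost 3 + 3 + 2 = 8.
No covering selection has total cost below 8.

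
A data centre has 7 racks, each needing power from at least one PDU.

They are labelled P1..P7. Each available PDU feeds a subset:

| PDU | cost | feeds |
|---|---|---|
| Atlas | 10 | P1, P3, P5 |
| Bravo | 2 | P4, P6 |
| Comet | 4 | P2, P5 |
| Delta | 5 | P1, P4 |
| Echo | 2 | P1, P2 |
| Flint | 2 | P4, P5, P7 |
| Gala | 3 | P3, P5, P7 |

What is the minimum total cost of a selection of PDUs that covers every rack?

7

Bravo, Echo, Gala together cover every rack (Bravo ∪ Echo ∪ Gala = {P1, P2, P3, P4, P5, P6, P7}); total cost 2 + 2 + 3 = 7.
The greedy pick Flint, Echo, Bravo, Gala costs 9; no covering selection beats 7.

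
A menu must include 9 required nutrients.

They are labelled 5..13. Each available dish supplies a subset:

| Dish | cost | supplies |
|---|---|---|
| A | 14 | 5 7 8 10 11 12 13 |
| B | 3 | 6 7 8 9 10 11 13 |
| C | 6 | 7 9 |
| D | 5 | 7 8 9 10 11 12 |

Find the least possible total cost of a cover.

17

A, B together cover every nutrient (A ∪ B = {5, 6, 7, 8, 9, 10, 11, 12, 13}); total cost 14 + 3 = 17.
The greedy pick B, D, A costs 22; no covering selection beats 17.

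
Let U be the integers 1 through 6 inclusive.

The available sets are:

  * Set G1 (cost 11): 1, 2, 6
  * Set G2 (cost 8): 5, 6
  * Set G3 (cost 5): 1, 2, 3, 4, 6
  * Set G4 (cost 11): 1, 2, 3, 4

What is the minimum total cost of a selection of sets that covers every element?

13

G2, G3 together cover every element (G2 ∪ G3 = {1, 2, 3, 4, 5, 6}); total cost 8 + 5 = 13.
No covering selection has total cost below 13.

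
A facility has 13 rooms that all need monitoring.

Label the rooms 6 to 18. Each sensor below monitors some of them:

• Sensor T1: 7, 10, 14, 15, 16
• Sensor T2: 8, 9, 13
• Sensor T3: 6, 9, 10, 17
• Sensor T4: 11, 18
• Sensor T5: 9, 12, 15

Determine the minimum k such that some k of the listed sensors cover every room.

Take {T1, T2, T3, T4, T5}. Their union is {6, 7, 8, 9, 10, 11, 12, 13, 14, 15, 16, 17, 18}, which is all 13 rooms.
No 4 of the 5 sensors cover everything (all 5 combinations miss at least one room), so 5 is optimal.

5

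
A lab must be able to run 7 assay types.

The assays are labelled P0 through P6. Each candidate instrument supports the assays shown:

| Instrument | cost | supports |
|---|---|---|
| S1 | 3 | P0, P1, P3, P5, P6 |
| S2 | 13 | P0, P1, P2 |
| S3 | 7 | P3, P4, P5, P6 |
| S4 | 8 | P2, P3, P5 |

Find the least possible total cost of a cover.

S1, S3, S4 together cover every assay (S1 ∪ S3 ∪ S4 = {P0, P1, P2, P3, P4, P5, P6}); total cost 3 + 7 + 8 = 18.
No covering selection has total cost below 18.

18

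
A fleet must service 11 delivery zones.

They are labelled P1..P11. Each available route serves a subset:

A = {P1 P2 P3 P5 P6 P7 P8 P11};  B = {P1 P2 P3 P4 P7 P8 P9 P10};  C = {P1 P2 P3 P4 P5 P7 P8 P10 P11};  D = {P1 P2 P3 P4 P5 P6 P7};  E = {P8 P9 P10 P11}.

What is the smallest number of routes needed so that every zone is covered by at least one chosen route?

A and B together: A ∪ B = {P1, P2, P3, P4, P5, P6, P7, P8, P9, P10, P11} — every zone is covered.
No single route has all 11 zones (the largest, C, has 9), so 2 is optimal.

2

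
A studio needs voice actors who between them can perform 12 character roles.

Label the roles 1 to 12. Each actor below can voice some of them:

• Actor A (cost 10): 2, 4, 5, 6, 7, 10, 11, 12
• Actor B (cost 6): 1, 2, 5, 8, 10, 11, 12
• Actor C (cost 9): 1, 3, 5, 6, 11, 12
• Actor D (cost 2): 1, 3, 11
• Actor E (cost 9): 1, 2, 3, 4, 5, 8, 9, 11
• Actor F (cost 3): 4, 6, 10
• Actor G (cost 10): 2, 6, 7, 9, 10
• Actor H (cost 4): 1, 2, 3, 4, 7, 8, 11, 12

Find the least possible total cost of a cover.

E, F, H together cover every role (E ∪ F ∪ H = {1, 2, 3, 4, 5, 6, 7, 8, 9, 10, 11, 12}); total cost 9 + 3 + 4 = 16.
No covering selection has total cost below 16.

16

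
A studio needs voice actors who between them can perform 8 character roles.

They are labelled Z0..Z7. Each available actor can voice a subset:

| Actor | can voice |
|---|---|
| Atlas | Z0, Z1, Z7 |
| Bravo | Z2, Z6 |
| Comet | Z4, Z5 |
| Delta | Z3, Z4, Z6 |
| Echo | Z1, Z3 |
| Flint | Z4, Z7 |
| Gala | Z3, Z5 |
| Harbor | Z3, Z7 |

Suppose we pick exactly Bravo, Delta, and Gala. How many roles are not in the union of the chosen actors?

3

Union of Bravo, Delta, Gala = {Z2, Z3, Z4, Z5, Z6}.
Not covered: Z0, Z1, Z7 — 3 roles.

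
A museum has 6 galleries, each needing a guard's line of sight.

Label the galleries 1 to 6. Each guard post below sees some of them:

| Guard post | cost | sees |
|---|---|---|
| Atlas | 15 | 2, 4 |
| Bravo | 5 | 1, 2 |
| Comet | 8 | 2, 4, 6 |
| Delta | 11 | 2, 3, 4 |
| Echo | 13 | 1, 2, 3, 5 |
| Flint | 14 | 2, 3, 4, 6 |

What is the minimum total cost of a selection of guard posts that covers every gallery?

Comet, Echo together cover every gallery (Comet ∪ Echo = {1, 2, 3, 4, 5, 6}); total cost 8 + 13 = 21.
The greedy pick Bravo, Comet, Echo costs 26; no covering selection beats 21.

21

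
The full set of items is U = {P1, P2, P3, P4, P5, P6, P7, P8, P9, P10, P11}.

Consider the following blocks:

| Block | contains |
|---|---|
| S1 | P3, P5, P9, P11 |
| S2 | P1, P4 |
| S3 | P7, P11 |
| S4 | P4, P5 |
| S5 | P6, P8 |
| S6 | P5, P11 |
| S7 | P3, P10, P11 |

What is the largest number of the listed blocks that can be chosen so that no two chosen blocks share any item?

3

S2, S5, S7 are pairwise disjoint (S2={P1,P4}; S5={P6,P8}; S7={P3,P10,P11}).
Every remaining block overlaps one of these, and no 4 of the listed blocks are pairwise disjoint, so 3 is the maximum.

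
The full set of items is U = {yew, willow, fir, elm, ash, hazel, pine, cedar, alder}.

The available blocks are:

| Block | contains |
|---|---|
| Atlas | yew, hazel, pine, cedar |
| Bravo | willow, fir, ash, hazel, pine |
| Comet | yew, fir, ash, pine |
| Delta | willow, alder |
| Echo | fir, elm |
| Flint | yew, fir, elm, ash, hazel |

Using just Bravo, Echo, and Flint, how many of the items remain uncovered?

Union of Bravo, Echo, Flint = {yew, willow, fir, elm, ash, hazel, pine}.
Not covered: cedar, alder — 2 items.

2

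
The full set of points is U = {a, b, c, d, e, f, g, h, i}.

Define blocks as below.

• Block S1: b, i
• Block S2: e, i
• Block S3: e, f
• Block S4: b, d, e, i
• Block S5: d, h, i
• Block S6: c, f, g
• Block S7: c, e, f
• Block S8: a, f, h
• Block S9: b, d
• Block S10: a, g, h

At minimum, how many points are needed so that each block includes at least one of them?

Take T = {b, e, g, h}. Each listed block contains at least one of these, so T is a hitting set of size 4.
No choice of 3 points meets every block, so 4 is the minimum.

4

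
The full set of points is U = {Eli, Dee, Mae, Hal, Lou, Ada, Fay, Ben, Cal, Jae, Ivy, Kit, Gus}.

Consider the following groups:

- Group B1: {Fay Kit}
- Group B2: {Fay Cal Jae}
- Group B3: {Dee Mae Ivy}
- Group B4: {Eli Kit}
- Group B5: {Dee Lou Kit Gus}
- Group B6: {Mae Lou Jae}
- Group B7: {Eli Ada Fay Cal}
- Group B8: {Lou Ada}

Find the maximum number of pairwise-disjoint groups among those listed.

B2, B3, B4, B8 are pairwise disjoint (B2={Fay,Cal,Jae}; B3={Dee,Mae,Ivy}; B4={Eli,Kit}; B8={Lou,Ada}).
Every remaining group overlaps one of these, and no 5 of the listed groups are pairwise disjoint, so 4 is the maximum.

4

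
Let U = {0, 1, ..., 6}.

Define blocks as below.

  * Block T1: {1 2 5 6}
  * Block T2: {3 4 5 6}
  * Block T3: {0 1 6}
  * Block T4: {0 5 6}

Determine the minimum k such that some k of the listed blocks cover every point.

3

Take {T1, T2, T3}. Their union is {0, 1, 2, 3, 4, 5, 6}, which is all 7 points.
Only T1 contains 2, so T1 is forced; the remaining 3 points need at least 2 more blocks (each remaining block adds at most 2) — so at least 3 blocks are needed, and 3 is optimal.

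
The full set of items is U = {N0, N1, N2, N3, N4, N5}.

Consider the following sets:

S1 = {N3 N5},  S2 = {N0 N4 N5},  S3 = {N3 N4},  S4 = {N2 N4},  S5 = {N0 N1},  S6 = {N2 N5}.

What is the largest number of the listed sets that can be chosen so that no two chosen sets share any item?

3

S1, S4, S5 are pairwise disjoint (S1={N3,N5}; S4={N2,N4}; S5={N0,N1}).
Every remaining set overlaps one of these, and no 4 of the listed sets are pairwise disjoint, so 3 is the maximum.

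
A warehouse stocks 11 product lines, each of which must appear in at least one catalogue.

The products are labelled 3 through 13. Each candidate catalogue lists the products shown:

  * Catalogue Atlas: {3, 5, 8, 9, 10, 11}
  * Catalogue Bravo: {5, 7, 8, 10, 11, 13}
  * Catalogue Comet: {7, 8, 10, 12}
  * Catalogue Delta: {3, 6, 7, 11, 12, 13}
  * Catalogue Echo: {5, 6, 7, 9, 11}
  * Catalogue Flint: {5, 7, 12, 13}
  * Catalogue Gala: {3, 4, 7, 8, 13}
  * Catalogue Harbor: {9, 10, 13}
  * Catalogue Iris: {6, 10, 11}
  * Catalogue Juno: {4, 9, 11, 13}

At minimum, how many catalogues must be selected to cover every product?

3

Comet and Echo and Gala together: Comet ∪ Echo ∪ Gala = {3, 4, 5, 6, 7, 8, 9, 10, 11, 12, 13} — every product is covered.
No 2 of the 10 catalogues cover everything (all 45 combinations miss at least one product), so 3 is optimal.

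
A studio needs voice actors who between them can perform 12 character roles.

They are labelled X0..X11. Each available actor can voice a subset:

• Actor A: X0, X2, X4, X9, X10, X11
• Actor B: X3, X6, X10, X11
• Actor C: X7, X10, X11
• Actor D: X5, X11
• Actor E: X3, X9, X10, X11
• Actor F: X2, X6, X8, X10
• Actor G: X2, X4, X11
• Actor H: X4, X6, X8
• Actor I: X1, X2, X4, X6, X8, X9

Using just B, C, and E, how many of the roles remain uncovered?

Union of B, C, E = {X3, X6, X7, X9, X10, X11}.
Not covered: X0, X1, X2, X4, X5, X8 — 6 roles.

6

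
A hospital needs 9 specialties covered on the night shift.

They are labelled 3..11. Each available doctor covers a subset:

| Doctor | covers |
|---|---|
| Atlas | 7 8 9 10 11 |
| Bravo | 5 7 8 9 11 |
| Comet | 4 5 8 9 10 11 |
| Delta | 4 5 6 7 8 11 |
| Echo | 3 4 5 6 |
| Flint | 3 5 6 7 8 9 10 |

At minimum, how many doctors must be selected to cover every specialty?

Delta and Flint together: Delta ∪ Flint = {3, 4, 5, 6, 7, 8, 9, 10, 11} — every specialty is covered.
No single doctor has all 9 specialties (the largest, Flint, has 7), so 2 is optimal.

2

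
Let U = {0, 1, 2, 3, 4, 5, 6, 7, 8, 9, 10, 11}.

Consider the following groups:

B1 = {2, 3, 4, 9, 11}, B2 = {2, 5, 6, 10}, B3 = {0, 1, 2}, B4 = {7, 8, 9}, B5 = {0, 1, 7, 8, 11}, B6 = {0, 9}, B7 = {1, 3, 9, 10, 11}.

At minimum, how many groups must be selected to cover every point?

Take {B1, B2, B5}. Their union is {0, 1, 2, 3, 4, 5, 6, 7, 8, 9, 10, 11}, which is all 12 points.
Each group has at most 5 points, and 2·5 = 10 < 12 — so at least 3 groups are needed, and 3 is optimal.

3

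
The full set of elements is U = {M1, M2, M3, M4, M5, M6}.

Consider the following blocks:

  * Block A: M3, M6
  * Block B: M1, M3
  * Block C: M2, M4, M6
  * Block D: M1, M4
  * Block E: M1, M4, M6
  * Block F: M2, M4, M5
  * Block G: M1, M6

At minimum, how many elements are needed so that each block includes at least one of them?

The 3 elements {M1, M5, M6} hit every block.
No choice of 2 elements meets every block, so 3 is the minimum.

3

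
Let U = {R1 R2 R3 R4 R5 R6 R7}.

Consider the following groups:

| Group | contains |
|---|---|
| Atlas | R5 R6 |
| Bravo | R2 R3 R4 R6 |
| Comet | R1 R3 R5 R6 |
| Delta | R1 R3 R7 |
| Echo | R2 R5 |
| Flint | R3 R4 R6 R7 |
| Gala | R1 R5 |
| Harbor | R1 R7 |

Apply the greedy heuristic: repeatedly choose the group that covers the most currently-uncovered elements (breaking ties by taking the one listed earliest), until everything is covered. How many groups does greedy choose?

3

Greedy: pick Bravo (covers 4 new) → pick Comet (covers 2 new) → pick Delta (covers 1 new). Total picks: 3.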